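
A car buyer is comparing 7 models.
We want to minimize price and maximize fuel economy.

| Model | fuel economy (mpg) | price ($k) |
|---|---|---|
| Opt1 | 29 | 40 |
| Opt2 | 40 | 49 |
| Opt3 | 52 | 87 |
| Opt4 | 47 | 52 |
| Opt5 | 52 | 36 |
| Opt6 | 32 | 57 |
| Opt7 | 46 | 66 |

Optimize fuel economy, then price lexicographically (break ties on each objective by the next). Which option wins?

Opt5

First maximize fuel economy: best is 52, kept {Opt3, Opt5}.
Then minimize price: best is 36, kept {Opt5}.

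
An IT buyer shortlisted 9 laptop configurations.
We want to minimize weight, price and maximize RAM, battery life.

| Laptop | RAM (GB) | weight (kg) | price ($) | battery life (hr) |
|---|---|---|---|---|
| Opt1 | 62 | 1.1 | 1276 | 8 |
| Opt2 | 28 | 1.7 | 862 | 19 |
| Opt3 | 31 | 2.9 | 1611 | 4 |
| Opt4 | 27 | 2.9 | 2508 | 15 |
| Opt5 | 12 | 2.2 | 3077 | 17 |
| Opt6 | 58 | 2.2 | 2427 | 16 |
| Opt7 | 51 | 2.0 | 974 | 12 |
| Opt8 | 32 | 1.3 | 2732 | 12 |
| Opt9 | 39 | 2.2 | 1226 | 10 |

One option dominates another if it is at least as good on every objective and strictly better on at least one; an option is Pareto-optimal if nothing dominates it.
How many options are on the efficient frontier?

Opt1: not dominated (best RAM).
Opt2: not dominated (best price).
Opt3: dominated by Opt1 (RAM 62≥31, weight 1.1≤2.9, price 1276≤1611, battery life 8≥4).
Opt4: dominated by Opt2 (RAM 28≥27, weight 1.7≤2.9, price 862≤2508, battery life 19≥15).
Opt5: dominated by Opt2 (RAM 28≥12, weight 1.7≤2.2, price 862≤3077, battery life 19≥17).
Opt6: not dominated.
Opt7: not dominated.
Opt8: not dominated.
Opt9: dominated by Opt7 (RAM 51≥39, weight 2.0≤2.2, price 974≤1226, battery life 12≥10).
Pareto-optimal: Opt1, Opt2, Opt6, Opt7, Opt8 → 5.

5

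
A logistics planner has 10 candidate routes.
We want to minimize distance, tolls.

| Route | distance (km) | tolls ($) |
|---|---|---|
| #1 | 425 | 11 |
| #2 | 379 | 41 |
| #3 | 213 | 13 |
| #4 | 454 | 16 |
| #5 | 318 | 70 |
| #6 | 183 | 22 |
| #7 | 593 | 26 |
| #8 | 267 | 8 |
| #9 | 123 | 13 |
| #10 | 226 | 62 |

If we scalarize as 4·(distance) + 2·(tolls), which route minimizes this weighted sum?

#9

#1: 4·425 + 2·11 = 1722
#2: 4·379 + 2·41 = 1598
#3: 4·213 + 2·13 = 878
#4: 4·454 + 2·16 = 1848
#5: 4·318 + 2·70 = 1412
#6: 4·183 + 2·22 = 776
#7: 4·593 + 2·26 = 2424
#8: 4·267 + 2·8 = 1084
#9: 4·123 + 2·13 = 518
#10: 4·226 + 2·62 = 1028
Lowest: #9 at 518.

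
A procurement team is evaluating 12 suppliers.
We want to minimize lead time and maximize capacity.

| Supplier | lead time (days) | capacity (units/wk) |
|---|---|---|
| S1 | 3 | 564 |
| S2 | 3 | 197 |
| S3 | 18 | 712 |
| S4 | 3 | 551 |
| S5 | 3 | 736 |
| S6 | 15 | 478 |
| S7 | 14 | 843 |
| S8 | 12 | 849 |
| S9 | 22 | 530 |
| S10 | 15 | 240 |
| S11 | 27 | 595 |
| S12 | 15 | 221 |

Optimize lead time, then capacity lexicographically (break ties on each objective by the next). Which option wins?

First minimize lead time: best is 3, kept {S1, S2, S4, S5}.
Then maximize capacity: best is 736, kept {S5}.

S5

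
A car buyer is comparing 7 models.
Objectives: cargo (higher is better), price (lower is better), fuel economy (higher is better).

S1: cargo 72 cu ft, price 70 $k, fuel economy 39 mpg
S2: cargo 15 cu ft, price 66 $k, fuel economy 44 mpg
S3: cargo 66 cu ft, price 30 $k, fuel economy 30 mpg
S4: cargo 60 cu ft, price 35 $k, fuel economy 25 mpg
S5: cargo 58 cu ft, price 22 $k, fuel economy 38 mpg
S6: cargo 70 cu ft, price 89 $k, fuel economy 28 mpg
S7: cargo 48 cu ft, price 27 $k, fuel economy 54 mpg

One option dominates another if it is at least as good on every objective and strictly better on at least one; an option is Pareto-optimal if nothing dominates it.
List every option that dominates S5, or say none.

none

S1: worse on price (70 vs 22).
S2: worse on cargo (15 vs 58).
S3: worse on price (30 vs 22).
S4: worse on price (35 vs 22).
S6: worse on price (89 vs 22).
S7: worse on cargo (48 vs 58).
No option dominates S5.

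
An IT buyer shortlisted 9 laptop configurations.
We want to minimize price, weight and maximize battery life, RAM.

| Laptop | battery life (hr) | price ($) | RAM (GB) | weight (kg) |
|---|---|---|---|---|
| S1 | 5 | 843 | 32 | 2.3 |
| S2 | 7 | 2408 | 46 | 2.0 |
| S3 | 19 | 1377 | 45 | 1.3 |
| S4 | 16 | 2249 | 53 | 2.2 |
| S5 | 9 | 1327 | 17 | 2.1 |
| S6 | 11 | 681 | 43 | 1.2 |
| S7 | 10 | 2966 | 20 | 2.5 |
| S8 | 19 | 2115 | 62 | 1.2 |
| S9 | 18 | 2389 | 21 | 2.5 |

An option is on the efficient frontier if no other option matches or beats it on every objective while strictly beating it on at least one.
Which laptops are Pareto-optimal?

S1: dominated by S6 (battery life 11≥5, price 681≤843, RAM 43≥32, weight 1.2≤2.3).
S2: dominated by S8 (battery life 19≥7, price 2115≤2408, RAM 62≥46, weight 1.2≤2.0).
S3: not dominated.
S4: dominated by S8 (battery life 19≥16, price 2115≤2249, RAM 62≥53, weight 1.2≤2.2).
S5: dominated by S6 (battery life 11≥9, price 681≤1327, RAM 43≥17, weight 1.2≤2.1).
S6: not dominated (best price).
S7: dominated by S3 (battery life 19≥10, price 1377≤2966, RAM 45≥20, weight 1.3≤2.5).
S8: not dominated (best RAM).
S9: dominated by S3 (battery life 19≥18, price 1377≤2389, RAM 45≥21, weight 1.3≤2.5).

S3, S6, S8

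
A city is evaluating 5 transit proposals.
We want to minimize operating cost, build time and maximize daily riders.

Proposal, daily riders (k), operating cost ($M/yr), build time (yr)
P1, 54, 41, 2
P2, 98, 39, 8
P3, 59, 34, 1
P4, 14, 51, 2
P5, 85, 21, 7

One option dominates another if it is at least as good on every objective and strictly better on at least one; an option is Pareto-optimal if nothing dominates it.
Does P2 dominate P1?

P2 vs P1: P2 is worse on build time (8 vs 2), so it does not dominate P1.

No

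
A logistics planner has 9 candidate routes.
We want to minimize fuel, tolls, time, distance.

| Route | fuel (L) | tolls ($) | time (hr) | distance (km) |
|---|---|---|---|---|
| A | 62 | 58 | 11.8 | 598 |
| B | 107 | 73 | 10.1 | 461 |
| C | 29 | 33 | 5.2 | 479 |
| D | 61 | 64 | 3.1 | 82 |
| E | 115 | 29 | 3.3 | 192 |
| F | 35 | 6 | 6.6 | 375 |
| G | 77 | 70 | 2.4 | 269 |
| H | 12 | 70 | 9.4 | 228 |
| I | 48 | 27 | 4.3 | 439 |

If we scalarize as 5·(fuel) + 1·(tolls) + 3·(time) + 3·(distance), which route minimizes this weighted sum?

D

A: 5·62 + 1·58 + 3·11.8 + 3·598 = 2197.4
B: 5·107 + 1·73 + 3·10.1 + 3·461 = 2021.3
C: 5·29 + 1·33 + 3·5.2 + 3·479 = 1630.6
D: 5·61 + 1·64 + 3·3.1 + 3·82 = 624.3
E: 5·115 + 1·29 + 3·3.3 + 3·192 = 1189.9
F: 5·35 + 1·6 + 3·6.6 + 3·375 = 1325.8
G: 5·77 + 1·70 + 3·2.4 + 3·269 = 1269.2
H: 5·12 + 1·70 + 3·9.4 + 3·228 = 842.2
I: 5·48 + 1·27 + 3·4.3 + 3·439 = 1596.9
Lowest: D at 624.3.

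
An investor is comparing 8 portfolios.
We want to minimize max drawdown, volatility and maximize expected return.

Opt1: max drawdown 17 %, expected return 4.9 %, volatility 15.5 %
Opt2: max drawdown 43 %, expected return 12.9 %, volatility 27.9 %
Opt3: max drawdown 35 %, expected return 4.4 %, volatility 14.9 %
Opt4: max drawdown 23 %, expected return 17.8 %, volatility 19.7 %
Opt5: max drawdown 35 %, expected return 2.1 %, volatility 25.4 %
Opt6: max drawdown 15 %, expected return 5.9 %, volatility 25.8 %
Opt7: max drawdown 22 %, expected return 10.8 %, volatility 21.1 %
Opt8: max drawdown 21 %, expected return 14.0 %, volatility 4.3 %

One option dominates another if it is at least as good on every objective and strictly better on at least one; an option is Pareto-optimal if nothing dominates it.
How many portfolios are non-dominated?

4

Opt1: not dominated.
Opt2: dominated by Opt4 (max drawdown 23≤43, expected return 17.8≥12.9, volatility 19.7≤27.9).
Opt3: dominated by Opt8 (max drawdown 21≤35, expected return 14.0≥4.4, volatility 4.3≤14.9).
Opt4: not dominated (best expected return).
Opt5: dominated by Opt1 (max drawdown 17≤35, expected return 4.9≥2.1, volatility 15.5≤25.4).
Opt6: not dominated (best max drawdown).
Opt7: dominated by Opt8 (max drawdown 21≤22, expected return 14.0≥10.8, volatility 4.3≤21.1).
Opt8: not dominated (best volatility).
Pareto-optimal: Opt1, Opt4, Opt6, Opt8 → 4.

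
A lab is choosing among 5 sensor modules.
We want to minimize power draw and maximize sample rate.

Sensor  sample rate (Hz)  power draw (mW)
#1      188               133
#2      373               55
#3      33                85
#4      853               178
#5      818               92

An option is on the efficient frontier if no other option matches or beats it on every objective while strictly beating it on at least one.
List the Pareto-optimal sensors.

#1: dominated by #2 (sample rate 373≥188, power draw 55≤133).
#2: not dominated (best power draw).
#3: dominated by #2 (sample rate 373≥33, power draw 55≤85).
#4: not dominated (best sample rate).
#5: not dominated.

#2, #4, #5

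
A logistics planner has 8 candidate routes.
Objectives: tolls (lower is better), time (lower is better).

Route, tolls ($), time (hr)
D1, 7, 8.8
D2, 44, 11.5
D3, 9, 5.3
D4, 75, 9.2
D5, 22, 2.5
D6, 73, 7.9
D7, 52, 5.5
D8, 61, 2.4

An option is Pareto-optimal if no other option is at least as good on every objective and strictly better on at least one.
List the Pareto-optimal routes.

D1: not dominated (best tolls).
D2: dominated by D1 (tolls 7≤44, time 8.8≤11.5).
D3: not dominated.
D4: dominated by D1 (tolls 7≤75, time 8.8≤9.2).
D5: not dominated.
D6: dominated by D3 (tolls 9≤73, time 5.3≤7.9).
D7: dominated by D3 (tolls 9≤52, time 5.3≤5.5).
D8: not dominated (best time).

D1, D3, D5, D8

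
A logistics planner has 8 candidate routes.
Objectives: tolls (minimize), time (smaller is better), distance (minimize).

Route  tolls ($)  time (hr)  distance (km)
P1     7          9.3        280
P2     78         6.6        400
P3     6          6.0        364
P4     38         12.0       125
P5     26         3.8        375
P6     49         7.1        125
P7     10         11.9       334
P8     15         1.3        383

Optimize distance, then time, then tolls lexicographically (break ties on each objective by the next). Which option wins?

First minimize distance: best is 125, kept {P4, P6}.
Then minimize time: best is 7.1, kept {P6}.

P6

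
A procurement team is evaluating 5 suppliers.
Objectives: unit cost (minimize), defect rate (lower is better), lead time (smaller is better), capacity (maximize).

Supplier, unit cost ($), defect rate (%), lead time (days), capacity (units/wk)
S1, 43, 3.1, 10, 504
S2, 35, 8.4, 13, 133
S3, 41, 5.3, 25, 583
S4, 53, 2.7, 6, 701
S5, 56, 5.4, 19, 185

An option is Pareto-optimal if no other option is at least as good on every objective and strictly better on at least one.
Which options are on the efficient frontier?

S1, S2, S3, S4

S1: not dominated.
S2: not dominated (best unit cost).
S3: not dominated.
S4: not dominated (best defect rate).
S5: dominated by S1 (unit cost 43≤56, defect rate 3.1≤5.4, lead time 10≤19, capacity 504≥185).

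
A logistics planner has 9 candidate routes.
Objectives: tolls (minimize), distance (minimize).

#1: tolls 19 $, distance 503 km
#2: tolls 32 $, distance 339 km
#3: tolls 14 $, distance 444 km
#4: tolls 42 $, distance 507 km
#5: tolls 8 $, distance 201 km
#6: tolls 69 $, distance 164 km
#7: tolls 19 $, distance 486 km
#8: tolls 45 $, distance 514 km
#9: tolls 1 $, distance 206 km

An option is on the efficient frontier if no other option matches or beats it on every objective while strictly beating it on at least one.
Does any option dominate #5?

#1: worse on tolls (19 vs 8).
#2: worse on tolls (32 vs 8).
#3: worse on tolls (14 vs 8).
#4: worse on tolls (42 vs 8).
#6: worse on tolls (69 vs 8).
#7: worse on tolls (19 vs 8).
#8: worse on tolls (45 vs 8).
#9: worse on distance (206 vs 201).
No option is at least as good as #5 on every objective and strictly better on one.

No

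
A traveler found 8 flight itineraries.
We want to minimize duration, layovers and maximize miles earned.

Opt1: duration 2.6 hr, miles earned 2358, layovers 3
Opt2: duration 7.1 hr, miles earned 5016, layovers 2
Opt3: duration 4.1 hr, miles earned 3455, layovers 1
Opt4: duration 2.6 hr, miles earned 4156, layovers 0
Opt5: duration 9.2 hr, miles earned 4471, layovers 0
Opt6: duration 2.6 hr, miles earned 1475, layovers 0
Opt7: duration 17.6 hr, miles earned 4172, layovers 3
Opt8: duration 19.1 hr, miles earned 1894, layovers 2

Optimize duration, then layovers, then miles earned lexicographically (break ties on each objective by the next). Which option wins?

First minimize duration: best is 2.6, kept {Opt1, Opt4, Opt6}.
Then minimize layovers: best is 0, kept {Opt4, Opt6}.
Then maximize miles earned: best is 4156, kept {Opt4}.

Opt4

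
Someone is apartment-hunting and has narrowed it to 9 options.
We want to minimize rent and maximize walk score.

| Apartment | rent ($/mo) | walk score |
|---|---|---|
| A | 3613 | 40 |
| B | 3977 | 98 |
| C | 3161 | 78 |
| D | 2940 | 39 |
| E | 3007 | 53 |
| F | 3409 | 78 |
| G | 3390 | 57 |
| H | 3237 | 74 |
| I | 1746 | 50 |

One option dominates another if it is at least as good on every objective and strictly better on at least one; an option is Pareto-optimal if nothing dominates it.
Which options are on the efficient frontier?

B, C, E, I

A: dominated by C (rent 3161≤3613, walk score 78≥40).
B: not dominated (best walk score).
C: not dominated.
D: dominated by I (rent 1746≤2940, walk score 50≥39).
E: not dominated.
F: dominated by C (rent 3161≤3409, walk score 78≥78).
G: dominated by C (rent 3161≤3390, walk score 78≥57).
H: dominated by C (rent 3161≤3237, walk score 78≥74).
I: not dominated (best rent).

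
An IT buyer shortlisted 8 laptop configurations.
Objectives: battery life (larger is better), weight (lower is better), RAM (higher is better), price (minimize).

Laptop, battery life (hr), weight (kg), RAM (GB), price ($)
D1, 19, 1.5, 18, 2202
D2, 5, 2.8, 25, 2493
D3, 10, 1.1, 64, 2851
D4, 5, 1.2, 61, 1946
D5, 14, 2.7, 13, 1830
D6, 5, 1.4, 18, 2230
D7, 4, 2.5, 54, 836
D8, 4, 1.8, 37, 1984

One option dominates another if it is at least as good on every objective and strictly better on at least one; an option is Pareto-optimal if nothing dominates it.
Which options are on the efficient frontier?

D1, D3, D4, D5, D7

D1: not dominated (best battery life).
D2: dominated by D4 (battery life 5≥5, weight 1.2≤2.8, RAM 61≥25, price 1946≤2493).
D3: not dominated (best weight).
D4: not dominated.
D5: not dominated.
D6: dominated by D4 (battery life 5≥5, weight 1.2≤1.4, RAM 61≥18, price 1946≤2230).
D7: not dominated (best price).
D8: dominated by D4 (battery life 5≥4, weight 1.2≤1.8, RAM 61≥37, price 1946≤1984).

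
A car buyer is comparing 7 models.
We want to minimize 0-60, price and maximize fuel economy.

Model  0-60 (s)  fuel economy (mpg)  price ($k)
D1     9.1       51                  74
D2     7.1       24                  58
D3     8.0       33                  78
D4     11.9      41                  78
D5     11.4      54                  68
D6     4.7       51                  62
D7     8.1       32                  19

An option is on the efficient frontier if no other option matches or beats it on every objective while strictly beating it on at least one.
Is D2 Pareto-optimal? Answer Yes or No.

D1: worse on 0-60 (9.1 vs 7.1).
D3: worse on 0-60 (8.0 vs 7.1).
D4: worse on 0-60 (11.9 vs 7.1).
D5: worse on 0-60 (11.4 vs 7.1).
D6: worse on price (62 vs 58).
D7: worse on 0-60 (8.1 vs 7.1).
No option is at least as good as D2 on every objective and strictly better on one.

Yes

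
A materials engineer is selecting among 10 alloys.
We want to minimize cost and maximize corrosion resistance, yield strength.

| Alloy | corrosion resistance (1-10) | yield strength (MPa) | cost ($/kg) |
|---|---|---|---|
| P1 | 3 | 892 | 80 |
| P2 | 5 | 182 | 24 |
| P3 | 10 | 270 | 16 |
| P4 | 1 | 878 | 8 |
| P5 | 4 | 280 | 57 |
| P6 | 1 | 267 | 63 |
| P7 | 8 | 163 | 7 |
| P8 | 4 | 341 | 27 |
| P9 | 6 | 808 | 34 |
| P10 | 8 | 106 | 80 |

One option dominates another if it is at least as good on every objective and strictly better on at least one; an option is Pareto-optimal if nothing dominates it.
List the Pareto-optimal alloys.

P1: not dominated (best yield strength).
P2: dominated by P3 (corrosion resistance 10≥5, yield strength 270≥182, cost 16≤24).
P3: not dominated (best corrosion resistance).
P4: not dominated.
P5: dominated by P8 (corrosion resistance 4≥4, yield strength 341≥280, cost 27≤57).
P6: dominated by P3 (corrosion resistance 10≥1, yield strength 270≥267, cost 16≤63).
P7: not dominated (best cost).
P8: not dominated.
P9: not dominated.
P10: dominated by P3 (corrosion resistance 10≥8, yield strength 270≥106, cost 16≤80).

P1, P3, P4, P7, P8, P9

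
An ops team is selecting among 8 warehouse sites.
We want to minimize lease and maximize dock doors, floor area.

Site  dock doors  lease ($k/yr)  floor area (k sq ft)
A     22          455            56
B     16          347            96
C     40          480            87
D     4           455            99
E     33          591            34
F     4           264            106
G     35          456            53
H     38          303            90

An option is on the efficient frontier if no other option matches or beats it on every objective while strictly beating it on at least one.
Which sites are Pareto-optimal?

B, C, F, H

A: dominated by H (dock doors 38≥22, lease 303≤455, floor area 90≥56).
B: not dominated.
C: not dominated (best dock doors).
D: dominated by F (dock doors 4≥4, lease 264≤455, floor area 106≥99).
E: dominated by C (dock doors 40≥33, lease 480≤591, floor area 87≥34).
F: not dominated (best lease).
G: dominated by H (dock doors 38≥35, lease 303≤456, floor area 90≥53).
H: not dominated.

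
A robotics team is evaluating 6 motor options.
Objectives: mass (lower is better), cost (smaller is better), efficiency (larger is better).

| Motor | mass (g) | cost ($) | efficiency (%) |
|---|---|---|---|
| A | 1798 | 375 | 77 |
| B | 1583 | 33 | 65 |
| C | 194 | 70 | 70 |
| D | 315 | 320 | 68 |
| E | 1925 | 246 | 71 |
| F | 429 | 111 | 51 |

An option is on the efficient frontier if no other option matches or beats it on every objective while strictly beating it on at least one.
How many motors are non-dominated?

A: not dominated (best efficiency).
B: not dominated (best cost).
C: not dominated (best mass).
D: dominated by C (mass 194≤315, cost 70≤320, efficiency 70≥68).
E: not dominated.
F: dominated by C (mass 194≤429, cost 70≤111, efficiency 70≥51).
Pareto-optimal: A, B, C, E → 4.

4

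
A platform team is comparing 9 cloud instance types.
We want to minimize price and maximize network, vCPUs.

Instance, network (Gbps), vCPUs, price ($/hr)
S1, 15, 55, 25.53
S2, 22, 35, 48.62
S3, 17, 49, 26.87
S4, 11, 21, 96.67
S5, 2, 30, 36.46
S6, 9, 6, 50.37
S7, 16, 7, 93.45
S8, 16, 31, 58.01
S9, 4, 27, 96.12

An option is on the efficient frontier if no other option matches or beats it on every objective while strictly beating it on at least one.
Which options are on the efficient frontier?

S1: not dominated (best vCPUs).
S2: not dominated (best network).
S3: not dominated.
S4: dominated by S1 (network 15≥11, vCPUs 55≥21, price 25.53≤96.67).
S5: dominated by S1 (network 15≥2, vCPUs 55≥30, price 25.53≤36.46).
S6: dominated by S1 (network 15≥9, vCPUs 55≥6, price 25.53≤50.37).
S7: dominated by S2 (network 22≥16, vCPUs 35≥7, price 48.62≤93.45).
S8: dominated by S2 (network 22≥16, vCPUs 35≥31, price 48.62≤58.01).
S9: dominated by S1 (network 15≥4, vCPUs 55≥27, price 25.53≤96.12).

S1, S2, S3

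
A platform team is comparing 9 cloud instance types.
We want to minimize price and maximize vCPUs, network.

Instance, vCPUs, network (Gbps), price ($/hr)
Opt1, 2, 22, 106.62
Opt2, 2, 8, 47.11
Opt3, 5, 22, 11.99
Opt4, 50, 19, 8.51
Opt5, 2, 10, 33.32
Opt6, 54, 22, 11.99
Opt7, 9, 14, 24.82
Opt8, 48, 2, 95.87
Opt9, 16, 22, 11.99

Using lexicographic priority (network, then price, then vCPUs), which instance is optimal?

First maximize network: best is 22, kept {Opt1, Opt3, Opt6, Opt9}.
Then minimize price: best is 11.99, kept {Opt3, Opt6, Opt9}.
Then maximize vCPUs: best is 54, kept {Opt6}.

Opt6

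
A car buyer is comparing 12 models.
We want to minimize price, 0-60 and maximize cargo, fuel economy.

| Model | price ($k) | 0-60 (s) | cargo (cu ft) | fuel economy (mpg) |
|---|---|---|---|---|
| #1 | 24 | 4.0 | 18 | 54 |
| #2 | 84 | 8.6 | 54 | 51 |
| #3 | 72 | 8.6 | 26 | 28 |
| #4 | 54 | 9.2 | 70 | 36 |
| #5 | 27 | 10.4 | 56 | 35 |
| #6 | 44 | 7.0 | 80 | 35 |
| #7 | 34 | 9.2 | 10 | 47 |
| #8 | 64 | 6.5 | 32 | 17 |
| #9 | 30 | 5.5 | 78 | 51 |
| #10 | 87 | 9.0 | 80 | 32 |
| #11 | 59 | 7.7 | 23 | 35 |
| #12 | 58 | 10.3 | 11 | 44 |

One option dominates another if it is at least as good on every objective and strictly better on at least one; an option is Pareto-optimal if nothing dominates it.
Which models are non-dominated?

#1, #5, #6, #9

#1: not dominated (best price).
#2: dominated by #9 (price 30≤84, 0-60 5.5≤8.6, cargo 78≥54, fuel economy 51≥51).
#3: dominated by #6 (price 44≤72, 0-60 7.0≤8.6, cargo 80≥26, fuel economy 35≥28).
#4: dominated by #9 (price 30≤54, 0-60 5.5≤9.2, cargo 78≥70, fuel economy 51≥36).
#5: not dominated.
#6: not dominated.
#7: dominated by #1 (price 24≤34, 0-60 4.0≤9.2, cargo 18≥10, fuel economy 54≥47).
#8: dominated by #9 (price 30≤64, 0-60 5.5≤6.5, cargo 78≥32, fuel economy 51≥17).
#9: not dominated.
#10: dominated by #6 (price 44≤87, 0-60 7.0≤9.0, cargo 80≥80, fuel economy 35≥32).
#11: dominated by #6 (price 44≤59, 0-60 7.0≤7.7, cargo 80≥23, fuel economy 35≥35).
#12: dominated by #1 (price 24≤58, 0-60 4.0≤10.3, cargo 18≥11, fuel economy 54≥44).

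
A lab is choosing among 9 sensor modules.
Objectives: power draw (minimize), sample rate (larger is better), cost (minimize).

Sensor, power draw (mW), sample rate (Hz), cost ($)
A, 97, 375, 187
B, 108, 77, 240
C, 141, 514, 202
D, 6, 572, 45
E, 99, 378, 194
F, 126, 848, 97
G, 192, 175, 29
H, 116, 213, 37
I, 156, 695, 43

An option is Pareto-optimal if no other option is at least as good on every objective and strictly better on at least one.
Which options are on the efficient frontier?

D, F, G, H, I

A: dominated by D (power draw 6≤97, sample rate 572≥375, cost 45≤187).
B: dominated by A (power draw 97≤108, sample rate 375≥77, cost 187≤240).
C: dominated by D (power draw 6≤141, sample rate 572≥514, cost 45≤202).
D: not dominated (best power draw).
E: dominated by D (power draw 6≤99, sample rate 572≥378, cost 45≤194).
F: not dominated (best sample rate).
G: not dominated (best cost).
H: not dominated.
I: not dominated.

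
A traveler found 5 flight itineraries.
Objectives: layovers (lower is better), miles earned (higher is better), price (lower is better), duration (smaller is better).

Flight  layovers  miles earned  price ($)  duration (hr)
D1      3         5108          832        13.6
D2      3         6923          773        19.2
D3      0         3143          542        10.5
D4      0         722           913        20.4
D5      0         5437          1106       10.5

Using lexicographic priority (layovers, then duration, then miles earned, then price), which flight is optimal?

First minimize layovers: best is 0, kept {D3, D4, D5}.
Then minimize duration: best is 10.5, kept {D3, D5}.
Then maximize miles earned: best is 5437, kept {D5}.

D5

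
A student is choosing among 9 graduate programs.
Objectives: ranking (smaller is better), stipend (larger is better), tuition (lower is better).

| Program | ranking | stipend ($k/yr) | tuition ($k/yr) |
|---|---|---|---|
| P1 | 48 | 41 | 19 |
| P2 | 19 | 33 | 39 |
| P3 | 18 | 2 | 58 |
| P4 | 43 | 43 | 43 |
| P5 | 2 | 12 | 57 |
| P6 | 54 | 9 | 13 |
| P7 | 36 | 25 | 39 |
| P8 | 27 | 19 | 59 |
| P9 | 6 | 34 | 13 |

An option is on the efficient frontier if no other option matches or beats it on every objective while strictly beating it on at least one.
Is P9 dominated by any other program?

No

P1: worse on ranking (48 vs 6).
P2: worse on ranking (19 vs 6).
P3: worse on ranking (18 vs 6).
P4: worse on ranking (43 vs 6).
P5: worse on stipend (12 vs 34).
P6: worse on ranking (54 vs 6).
P7: worse on ranking (36 vs 6).
P8: worse on ranking (27 vs 6).
No option is at least as good as P9 on every objective and strictly better on one.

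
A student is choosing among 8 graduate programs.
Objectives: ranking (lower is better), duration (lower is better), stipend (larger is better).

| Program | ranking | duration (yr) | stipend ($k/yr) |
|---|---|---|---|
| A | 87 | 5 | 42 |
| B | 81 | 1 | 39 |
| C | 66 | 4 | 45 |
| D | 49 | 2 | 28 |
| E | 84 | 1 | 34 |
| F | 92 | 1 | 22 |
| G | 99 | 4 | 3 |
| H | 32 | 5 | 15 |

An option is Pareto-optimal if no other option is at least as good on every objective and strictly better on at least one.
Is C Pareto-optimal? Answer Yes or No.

A: worse on ranking (87 vs 66).
B: worse on ranking (81 vs 66).
D: worse on stipend (28 vs 45).
E: worse on ranking (84 vs 66).
F: worse on ranking (92 vs 66).
G: worse on ranking (99 vs 66).
H: worse on duration (5 vs 4).
No option is at least as good as C on every objective and strictly better on one.

Yes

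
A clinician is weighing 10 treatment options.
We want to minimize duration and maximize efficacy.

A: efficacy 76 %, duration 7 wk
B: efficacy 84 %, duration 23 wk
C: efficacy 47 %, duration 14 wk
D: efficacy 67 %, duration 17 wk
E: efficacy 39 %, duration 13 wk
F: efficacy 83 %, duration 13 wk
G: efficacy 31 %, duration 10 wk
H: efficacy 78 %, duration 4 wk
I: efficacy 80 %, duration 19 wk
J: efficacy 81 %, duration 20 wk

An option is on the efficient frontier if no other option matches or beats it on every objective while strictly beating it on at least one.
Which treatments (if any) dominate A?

H

H: efficacy 78≥76, duration 4≤7 — dominates A.
Others (B, C, D, E, F, G, I, J) are each worse than A on at least one objective.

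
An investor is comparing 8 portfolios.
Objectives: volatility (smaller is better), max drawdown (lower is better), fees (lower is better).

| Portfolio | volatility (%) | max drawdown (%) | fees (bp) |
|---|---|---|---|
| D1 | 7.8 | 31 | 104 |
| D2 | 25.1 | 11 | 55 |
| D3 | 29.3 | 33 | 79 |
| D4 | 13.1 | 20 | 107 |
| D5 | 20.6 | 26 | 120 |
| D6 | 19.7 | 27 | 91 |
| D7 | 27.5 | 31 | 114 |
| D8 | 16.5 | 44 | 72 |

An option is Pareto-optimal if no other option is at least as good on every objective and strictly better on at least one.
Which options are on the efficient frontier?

D1, D2, D4, D6, D8

D1: not dominated (best volatility).
D2: not dominated (best max drawdown).
D3: dominated by D2 (volatility 25.1≤29.3, max drawdown 11≤33, fees 55≤79).
D4: not dominated.
D5: dominated by D4 (volatility 13.1≤20.6, max drawdown 20≤26, fees 107≤120).
D6: not dominated.
D7: dominated by D1 (volatility 7.8≤27.5, max drawdown 31≤31, fees 104≤114).
D8: not dominated.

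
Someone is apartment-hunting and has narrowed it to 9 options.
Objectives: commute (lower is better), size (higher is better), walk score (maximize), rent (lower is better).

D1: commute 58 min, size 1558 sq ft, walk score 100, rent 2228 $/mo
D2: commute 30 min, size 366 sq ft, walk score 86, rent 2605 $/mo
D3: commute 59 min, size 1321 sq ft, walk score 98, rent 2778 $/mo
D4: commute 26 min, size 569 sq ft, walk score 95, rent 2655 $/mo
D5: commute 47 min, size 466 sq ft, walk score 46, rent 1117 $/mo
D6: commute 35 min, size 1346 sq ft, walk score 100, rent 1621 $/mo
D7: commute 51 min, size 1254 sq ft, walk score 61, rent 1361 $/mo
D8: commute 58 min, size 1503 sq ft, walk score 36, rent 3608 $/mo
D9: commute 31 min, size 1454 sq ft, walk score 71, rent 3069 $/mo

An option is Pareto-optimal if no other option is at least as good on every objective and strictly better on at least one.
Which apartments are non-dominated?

D1: not dominated (best size).
D2: not dominated.
D3: dominated by D1 (commute 58≤59, size 1558≥1321, walk score 100≥98, rent 2228≤2778).
D4: not dominated (best commute).
D5: not dominated (best rent).
D6: not dominated.
D7: not dominated.
D8: dominated by D1 (commute 58≤58, size 1558≥1503, walk score 100≥36, rent 2228≤3608).
D9: not dominated.

D1, D2, D4, D5, D6, D7, D9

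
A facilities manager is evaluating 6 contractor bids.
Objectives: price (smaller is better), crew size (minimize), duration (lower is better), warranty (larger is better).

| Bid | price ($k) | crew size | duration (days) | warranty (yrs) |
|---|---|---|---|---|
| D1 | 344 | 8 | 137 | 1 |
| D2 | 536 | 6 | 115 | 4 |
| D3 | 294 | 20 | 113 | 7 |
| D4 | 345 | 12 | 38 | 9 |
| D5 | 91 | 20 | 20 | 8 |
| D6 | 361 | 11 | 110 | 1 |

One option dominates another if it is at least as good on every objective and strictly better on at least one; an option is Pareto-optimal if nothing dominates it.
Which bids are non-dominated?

D1: not dominated.
D2: not dominated (best crew size).
D3: dominated by D5 (price 91≤294, crew size 20≤20, duration 20≤113, warranty 8≥7).
D4: not dominated (best warranty).
D5: not dominated (best price).
D6: not dominated.

D1, D2, D4, D5, D6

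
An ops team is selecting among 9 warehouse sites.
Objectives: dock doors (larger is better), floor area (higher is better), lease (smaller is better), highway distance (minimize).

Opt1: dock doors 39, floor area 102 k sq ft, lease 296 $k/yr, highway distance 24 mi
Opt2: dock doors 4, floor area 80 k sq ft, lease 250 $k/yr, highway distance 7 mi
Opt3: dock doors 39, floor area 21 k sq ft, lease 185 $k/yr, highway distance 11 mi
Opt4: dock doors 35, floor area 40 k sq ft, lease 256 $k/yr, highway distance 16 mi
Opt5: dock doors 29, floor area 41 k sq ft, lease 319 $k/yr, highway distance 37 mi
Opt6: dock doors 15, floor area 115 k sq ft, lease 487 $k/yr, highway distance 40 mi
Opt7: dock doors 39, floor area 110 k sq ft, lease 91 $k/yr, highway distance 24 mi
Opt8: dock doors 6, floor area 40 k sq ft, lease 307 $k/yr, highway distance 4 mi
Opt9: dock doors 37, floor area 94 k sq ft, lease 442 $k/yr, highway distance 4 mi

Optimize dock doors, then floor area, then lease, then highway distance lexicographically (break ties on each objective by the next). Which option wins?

First maximize dock doors: best is 39, kept {Opt1, Opt3, Opt7}.
Then maximize floor area: best is 110, kept {Opt7}.

Opt7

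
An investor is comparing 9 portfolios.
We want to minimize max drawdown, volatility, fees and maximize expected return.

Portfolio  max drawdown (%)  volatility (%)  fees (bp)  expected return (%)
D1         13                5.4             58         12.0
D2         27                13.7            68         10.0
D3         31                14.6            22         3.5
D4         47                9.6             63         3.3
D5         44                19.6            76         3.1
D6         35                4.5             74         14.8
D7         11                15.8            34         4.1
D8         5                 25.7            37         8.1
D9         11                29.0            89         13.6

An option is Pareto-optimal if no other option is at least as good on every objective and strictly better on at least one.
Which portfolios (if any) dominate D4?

D1

D1: max drawdown 13≤47, volatility 5.4≤9.6, fees 58≤63, expected return 12.0≥3.3 — dominates D4.
Others (D2, D3, D5, D6, D7, D8, D9) are each worse than D4 on at least one objective.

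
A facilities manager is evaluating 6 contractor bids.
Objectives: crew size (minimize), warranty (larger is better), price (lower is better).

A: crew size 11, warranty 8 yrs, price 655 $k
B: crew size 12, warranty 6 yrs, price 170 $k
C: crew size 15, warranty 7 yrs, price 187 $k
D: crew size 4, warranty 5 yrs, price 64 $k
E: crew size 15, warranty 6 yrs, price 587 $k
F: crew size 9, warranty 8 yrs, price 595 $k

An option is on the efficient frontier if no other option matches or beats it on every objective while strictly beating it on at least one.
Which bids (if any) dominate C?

A: worse on price (655 vs 187).
B: worse on warranty (6 vs 7).
D: worse on warranty (5 vs 7).
E: worse on warranty (6 vs 7).
F: worse on price (595 vs 187).
No option dominates C.

none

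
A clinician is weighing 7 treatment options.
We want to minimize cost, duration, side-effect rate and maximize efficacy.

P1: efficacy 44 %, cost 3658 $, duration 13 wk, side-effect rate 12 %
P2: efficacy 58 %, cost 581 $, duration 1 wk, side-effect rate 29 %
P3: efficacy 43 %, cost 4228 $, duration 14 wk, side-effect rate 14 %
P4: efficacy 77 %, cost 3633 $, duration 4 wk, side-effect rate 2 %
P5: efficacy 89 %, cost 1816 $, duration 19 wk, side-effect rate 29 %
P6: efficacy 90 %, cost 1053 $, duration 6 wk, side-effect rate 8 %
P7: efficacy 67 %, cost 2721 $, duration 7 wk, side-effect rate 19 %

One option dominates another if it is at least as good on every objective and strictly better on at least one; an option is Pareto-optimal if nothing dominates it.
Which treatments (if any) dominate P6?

none

P1: worse on efficacy (44 vs 90).
P2: worse on efficacy (58 vs 90).
P3: worse on efficacy (43 vs 90).
P4: worse on efficacy (77 vs 90).
P5: worse on efficacy (89 vs 90).
P7: worse on efficacy (67 vs 90).
No option dominates P6.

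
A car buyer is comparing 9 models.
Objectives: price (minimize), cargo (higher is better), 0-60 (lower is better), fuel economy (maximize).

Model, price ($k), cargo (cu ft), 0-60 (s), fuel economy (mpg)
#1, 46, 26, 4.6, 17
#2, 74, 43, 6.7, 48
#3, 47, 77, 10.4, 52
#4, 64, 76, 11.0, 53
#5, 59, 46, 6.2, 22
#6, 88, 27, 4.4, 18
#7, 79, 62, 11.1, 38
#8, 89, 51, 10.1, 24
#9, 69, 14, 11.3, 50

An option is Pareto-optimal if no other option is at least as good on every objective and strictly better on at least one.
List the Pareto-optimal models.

#1, #2, #3, #4, #5, #6, #8

#1: not dominated (best price).
#2: not dominated.
#3: not dominated (best cargo).
#4: not dominated (best fuel economy).
#5: not dominated.
#6: not dominated (best 0-60).
#7: dominated by #3 (price 47≤79, cargo 77≥62, 0-60 10.4≤11.1, fuel economy 52≥38).
#8: not dominated.
#9: dominated by #3 (price 47≤69, cargo 77≥14, 0-60 10.4≤11.3, fuel economy 52≥50).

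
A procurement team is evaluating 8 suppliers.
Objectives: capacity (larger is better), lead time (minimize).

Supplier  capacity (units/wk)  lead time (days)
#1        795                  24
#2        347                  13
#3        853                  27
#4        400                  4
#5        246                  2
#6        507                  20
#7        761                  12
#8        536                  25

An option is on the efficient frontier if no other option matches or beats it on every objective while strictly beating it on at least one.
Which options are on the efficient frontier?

#1, #3, #4, #5, #7

#1: not dominated.
#2: dominated by #4 (capacity 400≥347, lead time 4≤13).
#3: not dominated (best capacity).
#4: not dominated.
#5: not dominated (best lead time).
#6: dominated by #7 (capacity 761≥507, lead time 12≤20).
#7: not dominated.
#8: dominated by #1 (capacity 795≥536, lead time 24≤25).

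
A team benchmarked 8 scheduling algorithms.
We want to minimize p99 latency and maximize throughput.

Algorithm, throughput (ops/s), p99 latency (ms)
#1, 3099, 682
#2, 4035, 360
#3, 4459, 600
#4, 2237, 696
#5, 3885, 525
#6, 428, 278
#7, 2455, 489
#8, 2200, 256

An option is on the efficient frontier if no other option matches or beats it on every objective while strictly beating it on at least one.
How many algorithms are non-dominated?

#1: dominated by #2 (throughput 4035≥3099, p99 latency 360≤682).
#2: not dominated.
#3: not dominated (best throughput).
#4: dominated by #1 (throughput 3099≥2237, p99 latency 682≤696).
#5: dominated by #2 (throughput 4035≥3885, p99 latency 360≤525).
#6: dominated by #8 (throughput 2200≥428, p99 latency 256≤278).
#7: dominated by #2 (throughput 4035≥2455, p99 latency 360≤489).
#8: not dominated (best p99 latency).
Pareto-optimal: #2, #3, #8 → 3.

3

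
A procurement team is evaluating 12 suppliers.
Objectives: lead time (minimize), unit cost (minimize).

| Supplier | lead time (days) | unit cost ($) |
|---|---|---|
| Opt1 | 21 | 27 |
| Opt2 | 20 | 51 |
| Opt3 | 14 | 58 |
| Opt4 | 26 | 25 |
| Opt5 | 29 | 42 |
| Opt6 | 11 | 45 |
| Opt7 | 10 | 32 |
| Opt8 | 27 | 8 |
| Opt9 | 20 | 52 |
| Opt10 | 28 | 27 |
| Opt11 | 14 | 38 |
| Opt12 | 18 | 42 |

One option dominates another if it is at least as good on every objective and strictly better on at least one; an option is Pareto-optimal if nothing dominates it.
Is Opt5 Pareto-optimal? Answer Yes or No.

No

Opt1 vs Opt5: lead time 21≤29, unit cost 27≤42 — Opt1 is at least as good on every objective and strictly better on at least one, so Opt1 dominates Opt5.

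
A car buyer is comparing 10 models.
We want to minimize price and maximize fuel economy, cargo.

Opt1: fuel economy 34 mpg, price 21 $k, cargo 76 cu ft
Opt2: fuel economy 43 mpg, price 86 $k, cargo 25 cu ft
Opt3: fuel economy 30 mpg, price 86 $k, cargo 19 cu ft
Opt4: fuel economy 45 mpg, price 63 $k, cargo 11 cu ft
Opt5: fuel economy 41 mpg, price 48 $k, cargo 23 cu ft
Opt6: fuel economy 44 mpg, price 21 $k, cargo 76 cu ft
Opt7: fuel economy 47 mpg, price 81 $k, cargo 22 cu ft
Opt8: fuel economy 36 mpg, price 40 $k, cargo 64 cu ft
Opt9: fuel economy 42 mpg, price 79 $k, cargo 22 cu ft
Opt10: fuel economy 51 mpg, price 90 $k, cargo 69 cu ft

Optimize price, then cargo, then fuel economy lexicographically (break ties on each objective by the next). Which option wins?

Opt6

First minimize price: best is 21, kept {Opt1, Opt6}.
Then maximize cargo: best is 76, kept {Opt1, Opt6}.
Then maximize fuel economy: best is 44, kept {Opt6}.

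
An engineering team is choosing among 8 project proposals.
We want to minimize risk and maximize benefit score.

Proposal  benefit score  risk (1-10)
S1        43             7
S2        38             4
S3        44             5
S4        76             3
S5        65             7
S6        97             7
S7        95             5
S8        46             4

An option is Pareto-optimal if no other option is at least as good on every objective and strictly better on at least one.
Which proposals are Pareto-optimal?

S1: dominated by S3 (benefit score 44≥43, risk 5≤7).
S2: dominated by S4 (benefit score 76≥38, risk 3≤4).
S3: dominated by S4 (benefit score 76≥44, risk 3≤5).
S4: not dominated (best risk).
S5: dominated by S4 (benefit score 76≥65, risk 3≤7).
S6: not dominated (best benefit score).
S7: not dominated.
S8: dominated by S4 (benefit score 76≥46, risk 3≤4).

S4, S6, S7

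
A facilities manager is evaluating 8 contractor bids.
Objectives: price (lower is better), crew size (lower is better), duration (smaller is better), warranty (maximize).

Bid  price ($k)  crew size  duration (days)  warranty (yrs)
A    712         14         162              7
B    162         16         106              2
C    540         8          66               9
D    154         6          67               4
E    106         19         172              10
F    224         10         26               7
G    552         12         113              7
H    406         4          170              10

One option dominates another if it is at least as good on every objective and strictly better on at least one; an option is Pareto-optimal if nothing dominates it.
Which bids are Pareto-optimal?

C, D, E, F, H

A: dominated by C (price 540≤712, crew size 8≤14, duration 66≤162, warranty 9≥7).
B: dominated by D (price 154≤162, crew size 6≤16, duration 67≤106, warranty 4≥2).
C: not dominated.
D: not dominated.
E: not dominated (best price).
F: not dominated (best duration).
G: dominated by C (price 540≤552, crew size 8≤12, duration 66≤113, warranty 9≥7).
H: not dominated (best crew size).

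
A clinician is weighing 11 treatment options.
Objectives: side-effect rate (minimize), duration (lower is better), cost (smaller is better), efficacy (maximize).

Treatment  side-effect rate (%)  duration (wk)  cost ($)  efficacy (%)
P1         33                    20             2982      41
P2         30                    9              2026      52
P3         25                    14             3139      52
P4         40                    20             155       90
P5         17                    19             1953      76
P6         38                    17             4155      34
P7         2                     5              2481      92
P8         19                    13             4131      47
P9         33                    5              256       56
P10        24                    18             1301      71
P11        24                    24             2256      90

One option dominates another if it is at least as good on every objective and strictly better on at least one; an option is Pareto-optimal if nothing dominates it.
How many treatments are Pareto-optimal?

P1: dominated by P2 (side-effect rate 30≤33, duration 9≤20, cost 2026≤2982, efficacy 52≥41).
P2: not dominated.
P3: dominated by P7 (side-effect rate 2≤25, duration 5≤14, cost 2481≤3139, efficacy 92≥52).
P4: not dominated (best cost).
P5: not dominated.
P6: dominated by P2 (side-effect rate 30≤38, duration 9≤17, cost 2026≤4155, efficacy 52≥34).
P7: not dominated (best side-effect rate).
P8: dominated by P7 (side-effect rate 2≤19, duration 5≤13, cost 2481≤4131, efficacy 92≥47).
P9: not dominated.
P10: not dominated.
P11: not dominated.
Pareto-optimal: P2, P4, P5, P7, P9, P10, P11 → 7.

7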